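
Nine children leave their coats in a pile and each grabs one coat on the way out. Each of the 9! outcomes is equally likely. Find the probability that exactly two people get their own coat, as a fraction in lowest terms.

Favorable outcomes: C(9,2)·!7 = 36·1854 = 66744.
Total outcomes: 9! = 362880.
Probability = 66744/362880 = 103/560.

103/560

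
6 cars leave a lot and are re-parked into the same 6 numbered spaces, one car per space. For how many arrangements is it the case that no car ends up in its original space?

265

!6 = 6! · Σ_{k=0}^{6} (-1)^k/k!
= 6! - 6!/1! + 6!/2! - 6!/3! + 6!/4! - 6!/5! + 6!/6!
= 720 - 720 + 360 - 120 + 30 - 6 + 1
= 265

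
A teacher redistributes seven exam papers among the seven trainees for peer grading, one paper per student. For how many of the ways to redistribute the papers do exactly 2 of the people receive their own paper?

924

Choose which 2 of the 7 are fixed: C(7,2) = 21.
The other 5 form a derangement: !5 = 44.
Total: 21 × 44 = 924.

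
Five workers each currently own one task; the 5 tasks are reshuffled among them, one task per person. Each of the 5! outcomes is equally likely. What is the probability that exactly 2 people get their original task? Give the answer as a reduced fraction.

Favorable outcomes: C(5,2)·!3 = 10·2 = 20.
Total outcomes: 5! = 120.
Probability = 20/120 = 1/6.

1/6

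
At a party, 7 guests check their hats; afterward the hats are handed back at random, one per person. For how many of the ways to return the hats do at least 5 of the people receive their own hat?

22

Sum C(7,i)·!(7-i) for i = 5..7:
  i=5: C(7,5)·!2 = 21·1 = 21
  i=6: C(7,6)·!1 = 7·0 = 0
  i=7: C(7,7)·!0 = 1·1 = 1
Total = 22.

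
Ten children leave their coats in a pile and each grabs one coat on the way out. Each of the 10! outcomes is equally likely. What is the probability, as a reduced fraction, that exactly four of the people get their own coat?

53/3456

Favorable outcomes: C(10,4)·!6 = 210·265 = 55650.
Total outcomes: 10! = 3628800.
Probability = 55650/3628800 = 53/3456.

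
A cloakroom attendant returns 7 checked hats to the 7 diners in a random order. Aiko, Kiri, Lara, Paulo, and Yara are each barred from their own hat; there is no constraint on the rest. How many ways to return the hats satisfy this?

2428

Let A_j be the event that the j-th constrained one is fixed. By inclusion-exclusion over the 5 events:
Σ_{j=0}^{5} (-1)^j C(5,j)(7-j)!
= C(5,0)·7! - C(5,1)·6! + C(5,2)·5! - C(5,3)·4! + C(5,4)·3! - C(5,5)·2!
= 5040 - 3600 + 1200 - 240 + 30 - 2
= 2428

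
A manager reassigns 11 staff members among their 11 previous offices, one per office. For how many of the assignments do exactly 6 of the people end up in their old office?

20328

Choose which 6 of the 11 are fixed: C(11,6) = 462.
The other 5 form a derangement: !5 = 44.
Total: 462 × 44 = 20328.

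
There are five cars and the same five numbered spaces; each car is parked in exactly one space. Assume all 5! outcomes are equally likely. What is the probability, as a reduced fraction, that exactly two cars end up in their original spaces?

1/6

Favorable outcomes: C(5,2)·!3 = 10·2 = 20.
Total outcomes: 5! = 120.
Probability = 20/120 = 1/6.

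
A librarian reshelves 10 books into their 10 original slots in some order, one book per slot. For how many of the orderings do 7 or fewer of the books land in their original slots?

3628754

Sum C(10,i)·!(10-i) for i = 0..7:
  i=0: C(10,0)·!10 = 1·1334961 = 1334961
  i=1: C(10,1)·!9 = 10·133496 = 1334960
  i=2: C(10,2)·!8 = 45·14833 = 667485
  i=3: C(10,3)·!7 = 120·1854 = 222480
  i=4: C(10,4)·!6 = 210·265 = 55650
  i=5: C(10,5)·!5 = 252·44 = 11088
  i=6: C(10,6)·!4 = 210·9 = 1890
  i=7: C(10,7)·!3 = 120·2 = 240
Total = 3628754.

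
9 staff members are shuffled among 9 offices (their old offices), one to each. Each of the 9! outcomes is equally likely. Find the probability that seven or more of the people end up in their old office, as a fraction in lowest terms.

37/362880

Favorable outcomes: Σ_{i≥7} C(9,i)·!(9-i) = 36·1 + 9·0 + 1·1 = 37.
Total outcomes: 9! = 362880.
Probability = 37/362880 = 37/362880.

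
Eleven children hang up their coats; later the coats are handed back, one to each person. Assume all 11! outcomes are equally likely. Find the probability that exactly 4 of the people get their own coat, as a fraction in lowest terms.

Favorable outcomes: C(11,4)·!7 = 330·1854 = 611820.
Total outcomes: 11! = 39916800.
Probability = 611820/39916800 = 103/6720.

103/6720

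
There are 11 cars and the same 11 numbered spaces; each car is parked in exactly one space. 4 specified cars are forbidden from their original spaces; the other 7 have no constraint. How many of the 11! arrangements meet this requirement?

27422640

Let A_j be the event that the j-th constrained one is fixed. By inclusion-exclusion over the 4 events:
Σ_{j=0}^{4} (-1)^j C(4,j)(11-j)!
= C(4,0)·11! - C(4,1)·10! + C(4,2)·9! - C(4,3)·8! + C(4,4)·7!
= 39916800 - 14515200 + 2177280 - 161280 + 5040
= 27422640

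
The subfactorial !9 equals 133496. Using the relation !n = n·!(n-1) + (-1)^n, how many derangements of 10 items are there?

!10 = 10·133496 + 1 = 1334961.

1334961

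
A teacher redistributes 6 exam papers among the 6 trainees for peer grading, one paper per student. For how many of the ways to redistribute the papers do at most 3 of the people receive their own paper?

704

# with exactly i fixed is C(6,i)·!(6-i); sum over i=0..3:
  i=0: C(6,0)·!6 = 1·265 = 265
  i=1: C(6,1)·!5 = 6·44 = 264
  i=2: C(6,2)·!4 = 15·9 = 135
  i=3: C(6,3)·!3 = 20·2 = 40
Total = 704.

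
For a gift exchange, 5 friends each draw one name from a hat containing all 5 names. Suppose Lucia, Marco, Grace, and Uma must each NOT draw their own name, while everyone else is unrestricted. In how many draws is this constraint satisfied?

Let A_j be the event that the j-th constrained one is fixed. By inclusion-exclusion over the 4 events:
Σ_{j=0}^{4} (-1)^j C(4,j)(5-j)!
= C(4,0)·5! - C(4,1)·4! + C(4,2)·3! - C(4,3)·2! + C(4,4)·1!
= 120 - 96 + 36 - 8 + 1
= 53

53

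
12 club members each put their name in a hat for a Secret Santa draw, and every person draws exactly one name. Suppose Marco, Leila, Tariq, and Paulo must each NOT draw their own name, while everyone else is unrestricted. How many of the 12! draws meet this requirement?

339696000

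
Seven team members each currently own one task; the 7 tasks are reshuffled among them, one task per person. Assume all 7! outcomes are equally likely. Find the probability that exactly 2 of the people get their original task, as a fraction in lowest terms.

Favorable outcomes: C(7,2)·!5 = 21·44 = 924.
Total outcomes: 7! = 5040.
Probability = 924/5040 = 11/60.

11/60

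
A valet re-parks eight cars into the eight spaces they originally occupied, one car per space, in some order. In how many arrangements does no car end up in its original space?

14833

Use !n = (n-1)(!(n-1) + !(n-2)).
!8 = 7·(1854 + 265) = 7·2119 = 14833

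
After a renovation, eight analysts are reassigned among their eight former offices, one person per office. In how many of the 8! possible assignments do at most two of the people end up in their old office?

37085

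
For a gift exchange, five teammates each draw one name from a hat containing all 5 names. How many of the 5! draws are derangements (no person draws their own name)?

44

Use !n = n·!(n-1) + (-1)^n.
!5 = 5·9 - 1 = 44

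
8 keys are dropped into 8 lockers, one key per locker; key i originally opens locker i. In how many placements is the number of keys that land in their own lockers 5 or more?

141

# with exactly i fixed is C(8,i)·!(8-i); sum over i=5..8:
  i=5: C(8,5)·!3 = 56·2 = 112
  i=6: C(8,6)·!2 = 28·1 = 28
  i=7: C(8,7)·!1 = 8·0 = 0
  i=8: C(8,8)·!0 = 1·1 = 1
Total = 141.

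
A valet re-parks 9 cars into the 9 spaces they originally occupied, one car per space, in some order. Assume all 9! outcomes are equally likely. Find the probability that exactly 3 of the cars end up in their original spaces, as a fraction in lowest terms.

53/864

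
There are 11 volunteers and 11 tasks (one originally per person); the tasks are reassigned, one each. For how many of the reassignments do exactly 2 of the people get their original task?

Pick the 2 fixed positions: C(11,2) = 55 ways.
The other 9 form a derangement: !9 = 133496.
Total: 55 × 133496 = 7342280.

7342280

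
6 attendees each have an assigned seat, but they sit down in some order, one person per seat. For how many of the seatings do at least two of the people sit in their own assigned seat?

191

Sum C(6,i)·!(6-i) for i = 2..6:
  i=2: C(6,2)·!4 = 15·9 = 135
  i=3: C(6,3)·!3 = 20·2 = 40
  i=4: C(6,4)·!2 = 15·1 = 15
  i=5: C(6,5)·!1 = 6·0 = 0
  i=6: C(6,6)·!0 = 1·1 = 1
Total = 191.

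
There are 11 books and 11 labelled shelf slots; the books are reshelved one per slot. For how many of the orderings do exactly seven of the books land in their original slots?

Choose which 7 of the 11 are fixed: C(11,7) = 330.
The remaining 4 must be deranged: !4 = 9.
Total: 330 × 9 = 2970.

2970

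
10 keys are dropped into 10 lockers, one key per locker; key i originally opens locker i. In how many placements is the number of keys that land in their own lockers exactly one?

Choose which one of the 10 is fixed: C(10,1) = 10.
The other 9 form a derangement: !9 = 133496.
Total: 10 × 133496 = 1334960.

1334960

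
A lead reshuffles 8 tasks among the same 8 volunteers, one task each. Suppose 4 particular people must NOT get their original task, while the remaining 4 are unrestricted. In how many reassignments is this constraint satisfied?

24024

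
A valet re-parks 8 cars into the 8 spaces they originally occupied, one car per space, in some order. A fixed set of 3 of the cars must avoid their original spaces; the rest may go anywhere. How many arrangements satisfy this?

Inclusion-exclusion on the 3 forbidden self-matches:
Σ_{j=0}^{3} (-1)^j C(3,j)(8-j)!
= C(3,0)·8! - C(3,1)·7! + C(3,2)·6! - C(3,3)·5!
= 40320 - 15120 + 2160 - 120
= 27240

27240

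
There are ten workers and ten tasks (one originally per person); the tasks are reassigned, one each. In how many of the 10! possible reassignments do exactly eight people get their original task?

45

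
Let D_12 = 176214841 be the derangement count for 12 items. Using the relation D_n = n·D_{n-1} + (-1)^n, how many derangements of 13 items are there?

D_13 = 13·176214841 - 1 = 2290792932.

2290792932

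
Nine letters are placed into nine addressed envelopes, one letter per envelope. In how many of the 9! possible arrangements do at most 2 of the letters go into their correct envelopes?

# with exactly i fixed is C(9,i)·!(9-i); sum over i=0..2:
  i=0: C(9,0)·!9 = 1·133496 = 133496
  i=1: C(9,1)·!8 = 9·14833 = 133497
  i=2: C(9,2)·!7 = 36·1854 = 66744
Total = 333737.

333737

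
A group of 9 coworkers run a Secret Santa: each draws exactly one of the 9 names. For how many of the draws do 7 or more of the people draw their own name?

# with exactly i fixed is C(9,i)·!(9-i); sum over i=7..9:
  i=7: C(9,7)·!2 = 36·1 = 36
  i=8: C(9,8)·!1 = 9·0 = 0
  i=9: C(9,9)·!0 = 1·1 = 1
Total = 37.

37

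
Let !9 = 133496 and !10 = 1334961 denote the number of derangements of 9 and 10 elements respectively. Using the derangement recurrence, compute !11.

!11 = (11-1)·(!10 + !9) = 10·(1334961 + 133496) = 10·1468457 = 14684570.

14684570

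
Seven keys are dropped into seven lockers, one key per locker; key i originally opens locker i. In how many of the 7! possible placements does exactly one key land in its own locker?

Pick the single fixed position: C(7,1) = 7 ways.
The remaining 6 must be deranged: !6 = 265.
Total: 7 × 265 = 1855.

1855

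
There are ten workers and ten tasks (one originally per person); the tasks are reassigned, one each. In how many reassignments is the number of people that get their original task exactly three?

222480

Pick the 3 fixed positions: C(10,3) = 120 ways.
The remaining 7 must be deranged: !7 = 1854.
Total: 120 × 1854 = 222480.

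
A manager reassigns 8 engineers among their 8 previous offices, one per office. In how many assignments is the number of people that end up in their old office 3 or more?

3235

Sum C(8,i)·!(8-i) for i = 3..8:
  i=3: C(8,3)·!5 = 56·44 = 2464
  i=4: C(8,4)·!4 = 70·9 = 630
  i=5: C(8,5)·!3 = 56·2 = 112
  i=6: C(8,6)·!2 = 28·1 = 28
  i=7: C(8,7)·!1 = 8·0 = 0
  i=8: C(8,8)·!0 = 1·1 = 1
Total = 3235.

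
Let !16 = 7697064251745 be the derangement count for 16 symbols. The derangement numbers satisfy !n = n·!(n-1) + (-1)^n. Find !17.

130850092279664

!17 = 17·7697064251745 - 1 = 130850092279664.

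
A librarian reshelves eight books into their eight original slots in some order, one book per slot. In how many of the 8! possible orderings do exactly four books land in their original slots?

630

Pick the 4 fixed positions: C(8,4) = 70 ways.
The other 4 form a derangement: !4 = 9.
Total: 70 × 9 = 630.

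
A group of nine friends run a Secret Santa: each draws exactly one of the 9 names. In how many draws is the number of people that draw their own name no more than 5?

362675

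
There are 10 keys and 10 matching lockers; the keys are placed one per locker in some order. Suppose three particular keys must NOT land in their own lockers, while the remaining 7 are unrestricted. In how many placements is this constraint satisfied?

Inclusion-exclusion on the 3 forbidden self-matches:
Σ_{j=0}^{3} (-1)^j C(3,j)(10-j)!
= C(3,0)·10! - C(3,1)·9! + C(3,2)·8! - C(3,3)·7!
= 3628800 - 1088640 + 120960 - 5040
= 2656080

2656080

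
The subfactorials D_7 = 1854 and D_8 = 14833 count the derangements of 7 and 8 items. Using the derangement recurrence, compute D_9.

133496

D_9 = (9-1)·(D_8 + D_7) = 8·(14833 + 1854) = 8·16687 = 133496.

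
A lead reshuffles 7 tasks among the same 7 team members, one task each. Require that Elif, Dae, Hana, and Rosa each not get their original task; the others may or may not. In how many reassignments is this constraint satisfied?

2790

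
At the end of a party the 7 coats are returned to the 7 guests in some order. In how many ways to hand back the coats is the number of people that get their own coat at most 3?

# with exactly i fixed is C(7,i)·!(7-i); sum over i=0..3:
  i=0: C(7,0)·!7 = 1·1854 = 1854
  i=1: C(7,1)·!6 = 7·265 = 1855
  i=2: C(7,2)·!5 = 21·44 = 924
  i=3: C(7,3)·!4 = 35·9 = 315
Total = 4948.

4948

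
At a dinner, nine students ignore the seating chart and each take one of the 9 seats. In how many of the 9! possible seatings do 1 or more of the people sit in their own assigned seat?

229384

Sum C(9,i)·!(9-i) for i = 1..9:
  i=1: C(9,1)·!8 = 9·14833 = 133497
  i=2: C(9,2)·!7 = 36·1854 = 66744
  i=3: C(9,3)·!6 = 84·265 = 22260
  i=4: C(9,4)·!5 = 126·44 = 5544
  i=5: C(9,5)·!4 = 126·9 = 1134
  i=6: C(9,6)·!3 = 84·2 = 168
  i=7: C(9,7)·!2 = 36·1 = 36
  i=8: C(9,8)·!1 = 9·0 = 0
  i=9: C(9,9)·!0 = 1·1 = 1
Total = 229384.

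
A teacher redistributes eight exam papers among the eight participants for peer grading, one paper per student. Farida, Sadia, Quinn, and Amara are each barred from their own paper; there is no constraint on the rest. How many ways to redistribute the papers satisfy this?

Inclusion-exclusion on the 4 forbidden self-matches:
Σ_{j=0}^{4} (-1)^j C(4,j)(8-j)!
= C(4,0)·8! - C(4,1)·7! + C(4,2)·6! - C(4,3)·5! + C(4,4)·4!
= 40320 - 20160 + 4320 - 480 + 24
= 24024

24024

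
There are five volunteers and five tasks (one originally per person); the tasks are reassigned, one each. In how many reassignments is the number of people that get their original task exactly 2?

20

Pick the 2 fixed positions: C(5,2) = 10 ways.
The remaining 3 must be deranged: !3 = 2.
Total: 10 × 2 = 20.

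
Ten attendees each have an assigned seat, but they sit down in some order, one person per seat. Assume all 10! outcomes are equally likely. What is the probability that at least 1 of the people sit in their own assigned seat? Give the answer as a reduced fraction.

Favorable outcomes: Σ_{i≥1} C(10,i)·!(10-i) = 10·133496 + 45·14833 + 120·1854 + 210·265 + 252·44 + 210·9 + 120·2 + 45·1 + 10·0 + 1·1 = 2293839.
Total outcomes: 10! = 3628800.
Probability = 2293839/3628800 = 28319/44800.

28319/44800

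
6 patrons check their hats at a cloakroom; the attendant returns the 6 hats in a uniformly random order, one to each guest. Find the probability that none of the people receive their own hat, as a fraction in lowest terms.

53/144

Favorable outcomes: !6 = 265.
Total outcomes: 6! = 720.
Probability = 265/720 = 53/144.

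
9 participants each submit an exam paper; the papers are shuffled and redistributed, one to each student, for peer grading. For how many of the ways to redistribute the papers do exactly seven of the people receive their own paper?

Pick the 7 fixed positions: C(9,7) = 36 ways.
The other 2 form a derangement: !2 = 1.
Total: 36 × 1 = 36.

36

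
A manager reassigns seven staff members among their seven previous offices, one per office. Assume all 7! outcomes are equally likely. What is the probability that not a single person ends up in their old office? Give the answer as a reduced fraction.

Favorable outcomes: !7 = 1854.
Total outcomes: 7! = 5040.
Probability = 1854/5040 = 103/280.

103/280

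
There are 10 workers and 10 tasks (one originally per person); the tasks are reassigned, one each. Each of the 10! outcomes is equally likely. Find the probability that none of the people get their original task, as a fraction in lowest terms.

Favorable outcomes: !10 = 1334961.
Total outcomes: 10! = 3628800.
Probability = 1334961/3628800 = 16481/44800.

16481/44800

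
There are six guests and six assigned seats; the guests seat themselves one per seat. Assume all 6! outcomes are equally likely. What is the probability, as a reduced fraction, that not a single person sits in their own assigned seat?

53/144

Favorable outcomes: !6 = 265.
Total outcomes: 6! = 720.
Probability = 265/720 = 53/144.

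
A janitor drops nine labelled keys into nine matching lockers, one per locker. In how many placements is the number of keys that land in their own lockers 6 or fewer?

Sum C(9,i)·!(9-i) for i = 0..6:
  i=0: C(9,0)·!9 = 1·133496 = 133496
  i=1: C(9,1)·!8 = 9·14833 = 133497
  i=2: C(9,2)·!7 = 36·1854 = 66744
  i=3: C(9,3)·!6 = 84·265 = 22260
  i=4: C(9,4)·!5 = 126·44 = 5544
  i=5: C(9,5)·!4 = 126·9 = 1134
  i=6: C(9,6)·!3 = 84·2 = 168
Total = 362843.

362843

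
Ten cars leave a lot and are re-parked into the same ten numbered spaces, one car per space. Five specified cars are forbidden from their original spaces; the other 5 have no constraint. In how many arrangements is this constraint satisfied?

2170680

Let A_j be the event that the j-th constrained one is fixed. By inclusion-exclusion over the 5 events:
Σ_{j=0}^{5} (-1)^j C(5,j)(10-j)!
= C(5,0)·10! - C(5,1)·9! + C(5,2)·8! - C(5,3)·7! + C(5,4)·6! - C(5,5)·5!
= 3628800 - 1814400 + 403200 - 50400 + 3600 - 120
= 2170680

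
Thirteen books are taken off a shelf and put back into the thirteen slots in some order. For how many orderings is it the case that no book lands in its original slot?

2290792932

!13 = 13! · Σ_{k=0}^{13} (-1)^k/k!
= 13! - 13!/1! + 13!/2! - 13!/3! + 13!/4! - 13!/5! + 13!/6! - 13!/7! + 13!/8! - 13!/9! + 13!/10! - 13!/11! + 13!/12! - 13!/13!
= 6227020800 - 6227020800 + 3113510400 - 1037836800 + 259459200 - 51891840 + 8648640 - 1235520 + 154440 - 17160 + 1716 - 156 + 13 - 1
= 2290792932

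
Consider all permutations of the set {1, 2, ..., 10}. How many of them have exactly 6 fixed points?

1890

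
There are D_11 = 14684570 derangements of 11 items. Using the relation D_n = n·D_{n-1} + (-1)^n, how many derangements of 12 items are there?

D_12 = 12·14684570 + 1 = 176214841.

176214841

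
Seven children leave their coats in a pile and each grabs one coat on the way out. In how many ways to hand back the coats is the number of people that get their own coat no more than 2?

Sum C(7,i)·!(7-i) for i = 0..2:
  i=0: C(7,0)·!7 = 1·1854 = 1854
  i=1: C(7,1)·!6 = 7·265 = 1855
  i=2: C(7,2)·!5 = 21·44 = 924
Total = 4633.

4633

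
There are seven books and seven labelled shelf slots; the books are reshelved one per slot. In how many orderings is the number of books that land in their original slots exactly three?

315

Choose which 3 of the 7 are fixed: C(7,3) = 35.
The other 4 form a derangement: !4 = 9.
Total: 35 × 9 = 315.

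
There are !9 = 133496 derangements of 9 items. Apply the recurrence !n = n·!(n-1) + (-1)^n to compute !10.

!10 = 10·133496 + 1 = 1334961.

1334961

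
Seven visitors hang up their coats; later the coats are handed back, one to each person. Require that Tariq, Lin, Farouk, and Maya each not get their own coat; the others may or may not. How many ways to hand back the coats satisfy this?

Let A_j be the event that the j-th constrained one is fixed. By inclusion-exclusion over the 4 events:
Σ_{j=0}^{4} (-1)^j C(4,j)(7-j)!
= C(4,0)·7! - C(4,1)·6! + C(4,2)·5! - C(4,3)·4! + C(4,4)·3!
= 5040 - 2880 + 720 - 96 + 6
= 2790

2790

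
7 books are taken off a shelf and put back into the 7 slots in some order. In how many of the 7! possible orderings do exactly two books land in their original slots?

Pick the 2 fixed positions: C(7,2) = 21 ways.
The remaining 5 must be deranged: !5 = 44.
Total: 21 × 44 = 924.

924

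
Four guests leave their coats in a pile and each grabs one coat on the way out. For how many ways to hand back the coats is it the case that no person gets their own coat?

9

By inclusion-exclusion, !4 = Σ (-1)^k · 4!/k! for k=0..4
= 4! - 4!/1! + 4!/2! - 4!/3! + 4!/4!
= 24 - 24 + 12 - 4 + 1
= 9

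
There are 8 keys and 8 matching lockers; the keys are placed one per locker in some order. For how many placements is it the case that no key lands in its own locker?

14833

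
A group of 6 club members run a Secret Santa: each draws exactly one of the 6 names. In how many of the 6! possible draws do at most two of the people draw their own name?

664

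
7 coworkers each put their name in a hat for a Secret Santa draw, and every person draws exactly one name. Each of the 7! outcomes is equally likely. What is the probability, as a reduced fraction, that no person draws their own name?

Favorable outcomes: !7 = 1854.
Total outcomes: 7! = 5040.
Probability = 1854/5040 = 103/280.

103/280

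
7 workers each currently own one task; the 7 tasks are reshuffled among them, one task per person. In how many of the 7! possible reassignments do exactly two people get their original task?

Choose which 2 of the 7 are fixed: C(7,2) = 21.
The other 5 form a derangement: !5 = 44.
Total: 21 × 44 = 924.

924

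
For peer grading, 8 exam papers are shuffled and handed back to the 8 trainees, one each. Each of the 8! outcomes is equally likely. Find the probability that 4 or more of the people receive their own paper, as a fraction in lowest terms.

Favorable outcomes: Σ_{i≥4} C(8,i)·!(8-i) = 70·9 + 56·2 + 28·1 + 8·0 + 1·1 = 771.
Total outcomes: 8! = 40320.
Probability = 771/40320 = 257/13440.

257/13440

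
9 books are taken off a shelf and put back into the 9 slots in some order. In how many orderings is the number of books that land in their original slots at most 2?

# with exactly i fixed is C(9,i)·!(9-i); sum over i=0..2:
  i=0: C(9,0)·!9 = 1·133496 = 133496
  i=1: C(9,1)·!8 = 9·14833 = 133497
  i=2: C(9,2)·!7 = 36·1854 = 66744
Total = 333737.

333737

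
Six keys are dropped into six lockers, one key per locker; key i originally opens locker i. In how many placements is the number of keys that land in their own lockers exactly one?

Choose which one of the 6 is fixed: C(6,1) = 6.
The other 5 form a derangement: !5 = 44.
Total: 6 × 44 = 264.

264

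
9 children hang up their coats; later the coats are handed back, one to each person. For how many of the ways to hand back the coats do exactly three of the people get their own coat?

22260

Choose which 3 of the 9 are fixed: C(9,3) = 84.
The other 6 form a derangement: !6 = 265.
Total: 84 × 265 = 22260.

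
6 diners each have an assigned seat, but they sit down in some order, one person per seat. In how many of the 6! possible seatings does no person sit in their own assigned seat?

!6 = 6! · Σ_{k=0}^{6} (-1)^k/k!
= 6! - 6!/1! + 6!/2! - 6!/3! + 6!/4! - 6!/5! + 6!/6!
= 720 - 720 + 360 - 120 + 30 - 6 + 1
= 265

265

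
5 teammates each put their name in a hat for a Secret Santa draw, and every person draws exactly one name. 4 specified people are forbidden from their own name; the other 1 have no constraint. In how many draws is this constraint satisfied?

Inclusion-exclusion on the 4 forbidden self-matches:
Σ_{j=0}^{4} (-1)^j C(4,j)(5-j)!
= C(4,0)·5! - C(4,1)·4! + C(4,2)·3! - C(4,3)·2! + C(4,4)·1!
= 120 - 96 + 36 - 8 + 1
= 53

53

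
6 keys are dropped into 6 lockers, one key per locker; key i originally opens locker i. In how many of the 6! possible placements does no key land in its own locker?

265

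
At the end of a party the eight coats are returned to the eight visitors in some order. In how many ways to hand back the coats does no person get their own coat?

Use !n = (n-1)(!(n-1) + !(n-2)).
!8 = 7·(1854 + 265) = 7·2119 = 14833

14833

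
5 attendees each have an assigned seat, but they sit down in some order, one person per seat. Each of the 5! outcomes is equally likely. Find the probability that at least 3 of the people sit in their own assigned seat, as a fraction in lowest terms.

11/120

Favorable outcomes: Σ_{i≥3} C(5,i)·!(5-i) = 10·1 + 5·0 + 1·1 = 11.
Total outcomes: 5! = 120.
Probability = 11/120 = 11/120.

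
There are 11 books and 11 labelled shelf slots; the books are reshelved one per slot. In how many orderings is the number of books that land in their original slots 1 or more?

Sum C(11,i)·!(11-i) for i = 1..11:
  i=1: C(11,1)·!10 = 11·1334961 = 14684571
  i=2: C(11,2)·!9 = 55·133496 = 7342280
  i=3: C(11,3)·!8 = 165·14833 = 2447445
  i=4: C(11,4)·!7 = 330·1854 = 611820
  i=5: C(11,5)·!6 = 462·265 = 122430
  i=6: C(11,6)·!5 = 462·44 = 20328
  i=7: C(11,7)·!4 = 330·9 = 2970
  i=8: C(11,8)·!3 = 165·2 = 330
  i=9: C(11,9)·!2 = 55·1 = 55
  i=10: C(11,10)·!1 = 11·0 = 0
  i=11: C(11,11)·!0 = 1·1 = 1
Total = 25232230.

25232230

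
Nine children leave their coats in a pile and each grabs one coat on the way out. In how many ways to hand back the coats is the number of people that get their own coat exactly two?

66744

Choose which 2 of the 9 are fixed: C(9,2) = 36.
The other 7 form a derangement: !7 = 1854.
Total: 36 × 1854 = 66744.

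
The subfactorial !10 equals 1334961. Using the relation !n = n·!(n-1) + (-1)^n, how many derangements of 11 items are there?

14684570

!11 = 11·1334961 - 1 = 14684570.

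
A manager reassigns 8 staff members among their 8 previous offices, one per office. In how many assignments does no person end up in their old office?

The subfactorial !8 = [8!/e] (nearest integer).
8! = 40320, and 40320/e ≈ 14832.90, so !8 = 14833.

14833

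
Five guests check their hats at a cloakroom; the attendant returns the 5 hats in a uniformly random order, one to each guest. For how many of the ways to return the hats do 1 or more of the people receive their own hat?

76

Sum C(5,i)·!(5-i) for i = 1..5:
  i=1: C(5,1)·!4 = 5·9 = 45
  i=2: C(5,2)·!3 = 10·2 = 20
  i=3: C(5,3)·!2 = 10·1 = 10
  i=4: C(5,4)·!1 = 5·0 = 0
  i=5: C(5,5)·!0 = 1·1 = 1
Total = 76.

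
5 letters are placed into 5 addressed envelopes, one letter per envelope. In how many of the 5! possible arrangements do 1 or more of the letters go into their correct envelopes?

76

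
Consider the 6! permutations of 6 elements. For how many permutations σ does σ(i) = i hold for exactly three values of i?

40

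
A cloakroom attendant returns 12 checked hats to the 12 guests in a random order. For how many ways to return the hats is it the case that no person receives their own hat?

176214841

The subfactorial !12 = [12!/e] (nearest integer).
12! = 479001600, and 479001600/e ≈ 176214840.93, so !12 = 176214841.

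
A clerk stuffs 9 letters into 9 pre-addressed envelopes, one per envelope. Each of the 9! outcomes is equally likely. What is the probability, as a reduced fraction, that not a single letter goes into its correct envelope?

Favorable outcomes: !9 = 133496.
Total outcomes: 9! = 362880.
Probability = 133496/362880 = 16687/45360.

16687/45360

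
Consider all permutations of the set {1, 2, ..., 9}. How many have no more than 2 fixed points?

333737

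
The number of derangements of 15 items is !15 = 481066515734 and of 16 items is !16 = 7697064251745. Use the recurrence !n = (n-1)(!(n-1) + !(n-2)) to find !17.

130850092279664

!17 = (17-1)·(!16 + !15) = 16·(7697064251745 + 481066515734) = 16·8178130767479 = 130850092279664.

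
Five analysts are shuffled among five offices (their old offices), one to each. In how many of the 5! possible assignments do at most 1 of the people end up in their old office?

89

# with exactly i fixed is C(5,i)·!(5-i); sum over i=0..1:
  i=0: C(5,0)·!5 = 1·44 = 44
  i=1: C(5,1)·!4 = 5·9 = 45
Total = 89.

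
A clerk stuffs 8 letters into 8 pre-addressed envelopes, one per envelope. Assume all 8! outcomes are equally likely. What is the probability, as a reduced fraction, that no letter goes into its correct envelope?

2119/5760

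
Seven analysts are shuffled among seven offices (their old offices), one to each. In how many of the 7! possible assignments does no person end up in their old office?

1854

The number of derangements of 7 is !7 = Σ_{k=0}^{7} (-1)^k·7!/k!
= 7! - 7!/1! + 7!/2! - 7!/3! + 7!/4! - 7!/5! + 7!/6! - 7!/7!
= 5040 - 5040 + 2520 - 840 + 210 - 42 + 7 - 1
= 1854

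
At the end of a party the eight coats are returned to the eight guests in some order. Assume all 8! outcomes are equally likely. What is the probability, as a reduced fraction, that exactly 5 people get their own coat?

Favorable outcomes: C(8,5)·!3 = 56·2 = 112.
Total outcomes: 8! = 40320.
Probability = 112/40320 = 1/360.

1/360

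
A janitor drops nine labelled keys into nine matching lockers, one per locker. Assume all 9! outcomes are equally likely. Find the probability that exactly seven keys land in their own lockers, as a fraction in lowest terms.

Favorable outcomes: C(9,7)·!2 = 36·1 = 36.
Total outcomes: 9! = 362880.
Probability = 36/362880 = 1/10080.

1/10080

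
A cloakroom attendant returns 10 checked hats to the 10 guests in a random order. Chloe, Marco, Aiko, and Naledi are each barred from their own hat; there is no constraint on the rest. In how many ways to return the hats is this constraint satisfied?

2399760

Inclusion-exclusion on the 4 forbidden self-matches:
Σ_{j=0}^{4} (-1)^j C(4,j)(10-j)!
= C(4,0)·10! - C(4,1)·9! + C(4,2)·8! - C(4,3)·7! + C(4,4)·6!
= 3628800 - 1451520 + 241920 - 20160 + 720
= 2399760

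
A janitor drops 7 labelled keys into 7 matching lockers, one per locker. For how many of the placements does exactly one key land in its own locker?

Choose which one of the 7 is fixed: C(7,1) = 7.
The other 6 form a derangement: !6 = 265.
Total: 7 × 265 = 1855.

1855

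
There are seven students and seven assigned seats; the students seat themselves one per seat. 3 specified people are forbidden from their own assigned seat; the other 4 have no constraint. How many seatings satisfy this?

3216

Let A_j be the event that the j-th constrained one is fixed. By inclusion-exclusion over the 3 events:
Σ_{j=0}^{3} (-1)^j C(3,j)(7-j)!
= C(3,0)·7! - C(3,1)·6! + C(3,2)·5! - C(3,3)·4!
= 5040 - 2160 + 360 - 24
= 3216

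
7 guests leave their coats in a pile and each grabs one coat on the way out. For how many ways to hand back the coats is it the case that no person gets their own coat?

1854

!7 = 7! · Σ_{k=0}^{7} (-1)^k/k!
= 7! - 7!/1! + 7!/2! - 7!/3! + 7!/4! - 7!/5! + 7!/6! - 7!/7!
= 5040 - 5040 + 2520 - 840 + 210 - 42 + 7 - 1
= 1854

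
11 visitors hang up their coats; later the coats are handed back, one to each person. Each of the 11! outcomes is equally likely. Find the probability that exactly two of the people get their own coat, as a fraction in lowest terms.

16687/90720

Favorable outcomes: C(11,2)·!9 = 55·133496 = 7342280.
Total outcomes: 11! = 39916800.
Probability = 7342280/39916800 = 16687/90720.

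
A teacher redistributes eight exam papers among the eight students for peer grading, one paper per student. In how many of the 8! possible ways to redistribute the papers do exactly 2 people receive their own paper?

Choose which 2 of the 8 are fixed: C(8,2) = 28.
The other 6 form a derangement: !6 = 265.
Total: 28 × 265 = 7420.

7420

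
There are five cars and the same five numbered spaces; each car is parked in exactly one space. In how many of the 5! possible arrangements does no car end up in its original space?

44

Use !n = (n-1)(!(n-1) + !(n-2)).
!5 = 4·(9 + 2) = 4·11 = 44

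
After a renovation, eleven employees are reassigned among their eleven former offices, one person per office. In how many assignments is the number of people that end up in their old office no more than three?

39158866

# with exactly i fixed is C(11,i)·!(11-i); sum over i=0..3:
  i=0: C(11,0)·!11 = 1·14684570 = 14684570
  i=1: C(11,1)·!10 = 11·1334961 = 14684571
  i=2: C(11,2)·!9 = 55·133496 = 7342280
  i=3: C(11,3)·!8 = 165·14833 = 2447445
Total = 39158866.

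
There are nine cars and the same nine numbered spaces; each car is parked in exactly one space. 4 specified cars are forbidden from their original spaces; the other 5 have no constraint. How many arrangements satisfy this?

229080

Inclusion-exclusion on the 4 forbidden self-matches:
Σ_{j=0}^{4} (-1)^j C(4,j)(9-j)!
= C(4,0)·9! - C(4,1)·8! + C(4,2)·7! - C(4,3)·6! + C(4,4)·5!
= 362880 - 161280 + 30240 - 2880 + 120
= 229080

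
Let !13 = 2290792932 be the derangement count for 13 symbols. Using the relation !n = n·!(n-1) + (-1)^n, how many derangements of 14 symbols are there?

32071101049

!14 = 14·2290792932 + 1 = 32071101049.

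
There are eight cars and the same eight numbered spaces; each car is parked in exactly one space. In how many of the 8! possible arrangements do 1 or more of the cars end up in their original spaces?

25487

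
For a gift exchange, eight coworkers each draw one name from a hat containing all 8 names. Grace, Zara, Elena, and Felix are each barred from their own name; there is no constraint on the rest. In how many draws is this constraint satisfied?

Let A_j be the event that the j-th constrained one is fixed. By inclusion-exclusion over the 4 events:
Σ_{j=0}^{4} (-1)^j C(4,j)(8-j)!
= C(4,0)·8! - C(4,1)·7! + C(4,2)·6! - C(4,3)·5! + C(4,4)·4!
= 40320 - 20160 + 4320 - 480 + 24
= 24024

24024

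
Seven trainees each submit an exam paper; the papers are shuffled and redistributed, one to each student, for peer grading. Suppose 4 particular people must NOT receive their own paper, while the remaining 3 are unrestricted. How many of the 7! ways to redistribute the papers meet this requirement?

Let A_j be the event that the j-th constrained one is fixed. By inclusion-exclusion over the 4 events:
Σ_{j=0}^{4} (-1)^j C(4,j)(7-j)!
= C(4,0)·7! - C(4,1)·6! + C(4,2)·5! - C(4,3)·4! + C(4,4)·3!
= 5040 - 2880 + 720 - 96 + 6
= 2790

2790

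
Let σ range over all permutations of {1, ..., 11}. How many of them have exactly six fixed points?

Pick the 6 fixed positions: C(11,6) = 462 ways.
The remaining 5 must be deranged: !5 = 44.
Total: 462 × 44 = 20328.

20328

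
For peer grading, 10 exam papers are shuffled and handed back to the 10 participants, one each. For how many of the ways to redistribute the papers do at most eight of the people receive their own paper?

Sum C(10,i)·!(10-i) for i = 0..8:
  i=0: C(10,0)·!10 = 1·1334961 = 1334961
  i=1: C(10,1)·!9 = 10·133496 = 1334960
  i=2: C(10,2)·!8 = 45·14833 = 667485
  i=3: C(10,3)·!7 = 120·1854 = 222480
  i=4: C(10,4)·!6 = 210·265 = 55650
  i=5: C(10,5)·!5 = 252·44 = 11088
  i=6: C(10,6)·!4 = 210·9 = 1890
  i=7: C(10,7)·!3 = 120·2 = 240
  i=8: C(10,8)·!2 = 45·1 = 45
Total = 3628799.

3628799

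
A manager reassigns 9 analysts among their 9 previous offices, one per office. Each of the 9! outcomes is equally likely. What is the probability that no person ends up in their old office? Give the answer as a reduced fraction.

Favorable outcomes: !9 = 133496.
Total outcomes: 9! = 362880.
Probability = 133496/362880 = 16687/45360.

16687/45360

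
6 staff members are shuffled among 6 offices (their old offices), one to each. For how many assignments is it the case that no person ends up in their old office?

!6 is the nearest integer to 6!/e.
6! = 720, and 720/e ≈ 264.87, so !6 = 265.

265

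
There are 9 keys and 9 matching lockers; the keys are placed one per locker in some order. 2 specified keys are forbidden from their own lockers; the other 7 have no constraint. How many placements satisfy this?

Inclusion-exclusion on the 2 forbidden self-matches:
Σ_{j=0}^{2} (-1)^j C(2,j)(9-j)!
= C(2,0)·9! - C(2,1)·8! + C(2,2)·7!
= 362880 - 80640 + 5040
= 287280

287280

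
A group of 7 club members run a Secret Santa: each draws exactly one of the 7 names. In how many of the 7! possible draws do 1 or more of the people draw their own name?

3186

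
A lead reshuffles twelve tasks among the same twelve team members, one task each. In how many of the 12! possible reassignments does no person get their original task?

!12 = 12! · Σ_{k=0}^{12} (-1)^k/k!
= 12! - 12!/1! + 12!/2! - 12!/3! + 12!/4! - 12!/5! + 12!/6! - 12!/7! + 12!/8! - 12!/9! + 12!/10! - 12!/11! + 12!/12!
= 479001600 - 479001600 + 239500800 - 79833600 + 19958400 - 3991680 + 665280 - 95040 + 11880 - 1320 + 132 - 12 + 1
= 176214841

176214841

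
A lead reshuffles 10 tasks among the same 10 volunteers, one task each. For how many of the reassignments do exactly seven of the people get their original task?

240

Pick the 7 fixed positions: C(10,7) = 120 ways.
The remaining 3 must be deranged: !3 = 2.
Total: 120 × 2 = 240.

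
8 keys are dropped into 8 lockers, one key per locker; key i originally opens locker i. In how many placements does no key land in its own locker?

14833

Use !n = (n-1)(!(n-1) + !(n-2)).
!8 = 7·(1854 + 265) = 7·2119 = 14833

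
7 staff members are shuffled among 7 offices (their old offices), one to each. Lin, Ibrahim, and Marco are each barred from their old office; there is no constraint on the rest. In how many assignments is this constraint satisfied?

Let A_j be the event that the j-th constrained one is fixed. By inclusion-exclusion over the 3 events:
Σ_{j=0}^{3} (-1)^j C(3,j)(7-j)!
= C(3,0)·7! - C(3,1)·6! + C(3,2)·5! - C(3,3)·4!
= 5040 - 2160 + 360 - 24
= 3216

3216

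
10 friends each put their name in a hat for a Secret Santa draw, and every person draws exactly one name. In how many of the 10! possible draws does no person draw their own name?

1334961

The subfactorial !10 = [10!/e] (nearest integer).
10! = 3628800, and 3628800/e ≈ 1334960.92, so !10 = 1334961.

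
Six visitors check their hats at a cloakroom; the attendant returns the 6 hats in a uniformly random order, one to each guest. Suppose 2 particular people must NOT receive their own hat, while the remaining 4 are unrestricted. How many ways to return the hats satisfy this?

Inclusion-exclusion on the 2 forbidden self-matches:
Σ_{j=0}^{2} (-1)^j C(2,j)(6-j)!
= C(2,0)·6! - C(2,1)·5! + C(2,2)·4!
= 720 - 240 + 24
= 504

504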